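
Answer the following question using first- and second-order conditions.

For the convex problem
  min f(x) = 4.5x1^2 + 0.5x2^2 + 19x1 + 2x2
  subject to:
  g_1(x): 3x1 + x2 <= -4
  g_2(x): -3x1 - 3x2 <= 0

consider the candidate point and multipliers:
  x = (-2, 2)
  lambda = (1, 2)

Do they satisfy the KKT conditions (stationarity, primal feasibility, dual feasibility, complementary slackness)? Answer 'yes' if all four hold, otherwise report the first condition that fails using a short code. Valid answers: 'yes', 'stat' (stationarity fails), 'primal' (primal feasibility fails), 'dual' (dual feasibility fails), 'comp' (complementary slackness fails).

Gradient of f: grad f(x) = Q x + c = (1, 4)
Constraint values g_i(x) = a_i^T x - b_i:
  g_1((-2, 2)) = 0
  g_2((-2, 2)) = 0
Stationarity residual: grad f(x) + sum_i lambda_i a_i = (-2, -1)
  -> stationarity FAILS
Primal feasibility (all g_i <= 0): OK
Dual feasibility (all lambda_i >= 0): OK
Complementary slackness (lambda_i * g_i(x) = 0 for all i): OK

Verdict: the first failing condition is stationarity -> stat.

stat


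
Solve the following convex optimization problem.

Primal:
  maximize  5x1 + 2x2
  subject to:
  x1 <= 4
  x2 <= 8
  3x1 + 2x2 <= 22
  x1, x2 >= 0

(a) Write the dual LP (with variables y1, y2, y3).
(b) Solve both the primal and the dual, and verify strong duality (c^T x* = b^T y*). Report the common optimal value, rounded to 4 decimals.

The standard primal-dual pair for 'max c^T x s.t. A x <= b, x >= 0' is:
  Dual:  min b^T y  s.t.  A^T y >= c,  y >= 0.

So the dual LP is:
  minimize  4y1 + 8y2 + 22y3
  subject to:
    y1 + 3y3 >= 5
    y2 + 2y3 >= 2
    y1, y2, y3 >= 0

Solving the primal: x* = (4, 5).
  primal value c^T x* = 30.
Solving the dual: y* = (2, 0, 1).
  dual value b^T y* = 30.
Strong duality: c^T x* = b^T y*. Confirmed.

30


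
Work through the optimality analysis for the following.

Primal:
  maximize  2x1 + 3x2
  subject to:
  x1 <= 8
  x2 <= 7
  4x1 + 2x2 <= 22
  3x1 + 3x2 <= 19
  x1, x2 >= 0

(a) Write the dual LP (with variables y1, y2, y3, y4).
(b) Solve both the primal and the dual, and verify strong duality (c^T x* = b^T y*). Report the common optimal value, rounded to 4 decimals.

The standard primal-dual pair for 'max c^T x s.t. A x <= b, x >= 0' is:
  Dual:  min b^T y  s.t.  A^T y >= c,  y >= 0.

So the dual LP is:
  minimize  8y1 + 7y2 + 22y3 + 19y4
  subject to:
    y1 + 4y3 + 3y4 >= 2
    y2 + 2y3 + 3y4 >= 3
    y1, y2, y3, y4 >= 0

Solving the primal: x* = (0, 6.3333).
  primal value c^T x* = 19.
Solving the dual: y* = (0, 0, 0, 1).
  dual value b^T y* = 19.
Strong duality: c^T x* = b^T y*. Confirmed.

19


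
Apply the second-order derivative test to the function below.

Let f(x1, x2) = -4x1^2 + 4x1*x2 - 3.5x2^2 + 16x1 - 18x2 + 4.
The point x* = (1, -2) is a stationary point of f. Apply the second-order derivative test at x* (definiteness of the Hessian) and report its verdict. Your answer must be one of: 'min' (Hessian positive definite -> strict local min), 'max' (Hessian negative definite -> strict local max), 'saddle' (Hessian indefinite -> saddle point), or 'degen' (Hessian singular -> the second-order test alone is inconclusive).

Compute the Hessian H = grad^2 f:
  H = [[-8, 4], [4, -7]]
Verify stationarity: grad f(x*) = H x* + g = (0, 0).
Eigenvalues of H: -11.5311, -3.4689.
Both eigenvalues < 0, so H is negative definite -> x* is a strict local max.

max


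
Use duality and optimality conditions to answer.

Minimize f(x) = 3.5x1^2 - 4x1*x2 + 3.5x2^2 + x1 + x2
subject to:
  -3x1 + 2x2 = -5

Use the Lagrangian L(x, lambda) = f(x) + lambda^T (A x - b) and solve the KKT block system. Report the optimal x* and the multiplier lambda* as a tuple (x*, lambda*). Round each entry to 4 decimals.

Form the Lagrangian:
  L(x, lambda) = (1/2) x^T Q x + c^T x + lambda^T (A x - b)
Stationarity (grad_x L = 0): Q x + c + A^T lambda = 0.
Primal feasibility: A x = b.

This gives the KKT block system:
  [ Q   A^T ] [ x     ]   [-c ]
  [ A    0  ] [ lambda ] = [ b ]

Solving the linear system:
  x*      = (1.2791, -0.5814)
  lambda* = (4.093)
  f(x*)   = 10.5814

x* = (1.2791, -0.5814), lambda* = (4.093)


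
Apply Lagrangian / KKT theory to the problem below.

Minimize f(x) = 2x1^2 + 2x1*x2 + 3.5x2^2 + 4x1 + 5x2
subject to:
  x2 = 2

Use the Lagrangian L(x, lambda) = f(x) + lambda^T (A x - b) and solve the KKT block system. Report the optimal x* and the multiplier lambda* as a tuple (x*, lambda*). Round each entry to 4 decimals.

Form the Lagrangian:
  L(x, lambda) = (1/2) x^T Q x + c^T x + lambda^T (A x - b)
Stationarity (grad_x L = 0): Q x + c + A^T lambda = 0.
Primal feasibility: A x = b.

This gives the KKT block system:
  [ Q   A^T ] [ x     ]   [-c ]
  [ A    0  ] [ lambda ] = [ b ]

Solving the linear system:
  x*      = (-2, 2)
  lambda* = (-15)
  f(x*)   = 16

x* = (-2, 2), lambda* = (-15)


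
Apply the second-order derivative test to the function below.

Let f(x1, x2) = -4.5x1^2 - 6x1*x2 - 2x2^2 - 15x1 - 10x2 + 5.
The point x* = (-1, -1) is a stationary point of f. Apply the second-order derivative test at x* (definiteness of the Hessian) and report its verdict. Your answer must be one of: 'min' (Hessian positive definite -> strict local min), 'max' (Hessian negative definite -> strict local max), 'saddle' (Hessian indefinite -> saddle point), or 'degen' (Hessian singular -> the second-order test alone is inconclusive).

Compute the Hessian H = grad^2 f:
  H = [[-9, -6], [-6, -4]]
Verify stationarity: grad f(x*) = H x* + g = (0, 0).
Eigenvalues of H: -13, 0.
H has a zero eigenvalue (singular; negative semidefinite but not definite), so H is neither positive definite, negative definite, nor indefinite. The second-order test alone is inconclusive -> degen.
(Indeed, f is constant along the null direction of H through x*, so x* is not a strict local extremum.)

degen


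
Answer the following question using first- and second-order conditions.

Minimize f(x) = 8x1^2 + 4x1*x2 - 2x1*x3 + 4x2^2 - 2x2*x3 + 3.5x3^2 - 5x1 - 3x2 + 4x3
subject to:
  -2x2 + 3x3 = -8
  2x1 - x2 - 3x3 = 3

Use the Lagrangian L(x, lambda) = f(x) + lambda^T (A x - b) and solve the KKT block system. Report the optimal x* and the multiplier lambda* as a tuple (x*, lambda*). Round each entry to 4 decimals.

Form the Lagrangian:
  L(x, lambda) = (1/2) x^T Q x + c^T x + lambda^T (A x - b)
Stationarity (grad_x L = 0): Q x + c + A^T lambda = 0.
Primal feasibility: A x = b.

This gives the KKT block system:
  [ Q   A^T ] [ x     ]   [-c ]
  [ A    0  ] [ lambda ] = [ b ]

Solving the linear system:
  x*      = (-0.3946, 1.4036, -1.7309)
  lambda* = (4.4968, 1.1186)
  f(x*)   = 11.7285

x* = (-0.3946, 1.4036, -1.7309), lambda* = (4.4968, 1.1186)


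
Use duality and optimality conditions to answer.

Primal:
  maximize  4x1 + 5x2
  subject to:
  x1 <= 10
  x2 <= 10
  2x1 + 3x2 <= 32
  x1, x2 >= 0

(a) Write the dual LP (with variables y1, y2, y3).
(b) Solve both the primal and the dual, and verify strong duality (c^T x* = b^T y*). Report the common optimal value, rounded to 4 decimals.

The standard primal-dual pair for 'max c^T x s.t. A x <= b, x >= 0' is:
  Dual:  min b^T y  s.t.  A^T y >= c,  y >= 0.

So the dual LP is:
  minimize  10y1 + 10y2 + 32y3
  subject to:
    y1 + 2y3 >= 4
    y2 + 3y3 >= 5
    y1, y2, y3 >= 0

Solving the primal: x* = (10, 4).
  primal value c^T x* = 60.
Solving the dual: y* = (0.6667, 0, 1.6667).
  dual value b^T y* = 60.
Strong duality: c^T x* = b^T y*. Confirmed.

60


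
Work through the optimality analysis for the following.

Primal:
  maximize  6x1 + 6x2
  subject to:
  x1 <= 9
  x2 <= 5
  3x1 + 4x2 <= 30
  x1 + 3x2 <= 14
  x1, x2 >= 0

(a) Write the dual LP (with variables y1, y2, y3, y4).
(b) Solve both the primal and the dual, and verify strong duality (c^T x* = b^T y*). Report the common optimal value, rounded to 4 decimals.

The standard primal-dual pair for 'max c^T x s.t. A x <= b, x >= 0' is:
  Dual:  min b^T y  s.t.  A^T y >= c,  y >= 0.

So the dual LP is:
  minimize  9y1 + 5y2 + 30y3 + 14y4
  subject to:
    y1 + 3y3 + y4 >= 6
    y2 + 4y3 + 3y4 >= 6
    y1, y2, y3, y4 >= 0

Solving the primal: x* = (9, 0.75).
  primal value c^T x* = 58.5.
Solving the dual: y* = (1.5, 0, 1.5, 0).
  dual value b^T y* = 58.5.
Strong duality: c^T x* = b^T y*. Confirmed.

58.5


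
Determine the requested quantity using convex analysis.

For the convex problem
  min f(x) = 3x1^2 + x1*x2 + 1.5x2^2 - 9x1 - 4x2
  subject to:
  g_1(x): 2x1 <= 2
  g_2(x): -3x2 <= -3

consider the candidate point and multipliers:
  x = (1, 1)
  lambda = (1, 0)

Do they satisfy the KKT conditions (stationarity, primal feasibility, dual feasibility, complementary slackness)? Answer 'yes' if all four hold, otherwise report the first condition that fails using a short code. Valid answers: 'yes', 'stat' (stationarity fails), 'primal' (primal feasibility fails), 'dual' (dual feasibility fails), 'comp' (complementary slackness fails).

Gradient of f: grad f(x) = Q x + c = (-2, 0)
Constraint values g_i(x) = a_i^T x - b_i:
  g_1((1, 1)) = 0
  g_2((1, 1)) = 0
Stationarity residual: grad f(x) + sum_i lambda_i a_i = (0, 0)
  -> stationarity OK
Primal feasibility (all g_i <= 0): OK
Dual feasibility (all lambda_i >= 0): OK
Complementary slackness (lambda_i * g_i(x) = 0 for all i): OK

Verdict: yes, KKT holds.

yes


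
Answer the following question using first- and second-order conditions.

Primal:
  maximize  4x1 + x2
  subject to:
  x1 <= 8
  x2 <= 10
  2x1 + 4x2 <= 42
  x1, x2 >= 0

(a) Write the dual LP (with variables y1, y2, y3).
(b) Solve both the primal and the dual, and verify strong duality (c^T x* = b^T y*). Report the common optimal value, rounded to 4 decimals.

The standard primal-dual pair for 'max c^T x s.t. A x <= b, x >= 0' is:
  Dual:  min b^T y  s.t.  A^T y >= c,  y >= 0.

So the dual LP is:
  minimize  8y1 + 10y2 + 42y3
  subject to:
    y1 + 2y3 >= 4
    y2 + 4y3 >= 1
    y1, y2, y3 >= 0

Solving the primal: x* = (8, 6.5).
  primal value c^T x* = 38.5.
Solving the dual: y* = (3.5, 0, 0.25).
  dual value b^T y* = 38.5.
Strong duality: c^T x* = b^T y*. Confirmed.

38.5


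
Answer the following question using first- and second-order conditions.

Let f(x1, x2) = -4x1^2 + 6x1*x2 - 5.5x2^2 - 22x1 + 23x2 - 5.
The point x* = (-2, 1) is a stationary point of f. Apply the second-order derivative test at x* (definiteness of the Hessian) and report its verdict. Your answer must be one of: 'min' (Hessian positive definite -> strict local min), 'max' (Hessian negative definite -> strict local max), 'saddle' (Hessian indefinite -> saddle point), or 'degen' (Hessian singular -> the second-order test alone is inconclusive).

Compute the Hessian H = grad^2 f:
  H = [[-8, 6], [6, -11]]
Verify stationarity: grad f(x*) = H x* + g = (0, 0).
Eigenvalues of H: -15.6847, -3.3153.
Both eigenvalues < 0, so H is negative definite -> x* is a strict local max.

max


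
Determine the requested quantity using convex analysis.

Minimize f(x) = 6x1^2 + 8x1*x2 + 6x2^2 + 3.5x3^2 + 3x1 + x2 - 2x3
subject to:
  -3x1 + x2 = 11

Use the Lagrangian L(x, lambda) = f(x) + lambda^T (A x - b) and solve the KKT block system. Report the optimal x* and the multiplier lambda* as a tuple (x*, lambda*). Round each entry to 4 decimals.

Form the Lagrangian:
  L(x, lambda) = (1/2) x^T Q x + c^T x + lambda^T (A x - b)
Stationarity (grad_x L = 0): Q x + c + A^T lambda = 0.
Primal feasibility: A x = b.

This gives the KKT block system:
  [ Q   A^T ] [ x     ]   [-c ]
  [ A    0  ] [ lambda ] = [ b ]

Solving the linear system:
  x*      = (-2.9167, 2.25, 0.2857)
  lambda* = (-4.6667)
  f(x*)   = 22.131

x* = (-2.9167, 2.25, 0.2857), lambda* = (-4.6667)


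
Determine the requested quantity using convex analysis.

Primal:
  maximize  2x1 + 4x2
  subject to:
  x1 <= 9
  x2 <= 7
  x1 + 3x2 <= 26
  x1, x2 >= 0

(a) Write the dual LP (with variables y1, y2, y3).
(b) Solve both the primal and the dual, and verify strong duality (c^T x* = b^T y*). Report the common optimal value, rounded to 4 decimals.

The standard primal-dual pair for 'max c^T x s.t. A x <= b, x >= 0' is:
  Dual:  min b^T y  s.t.  A^T y >= c,  y >= 0.

So the dual LP is:
  minimize  9y1 + 7y2 + 26y3
  subject to:
    y1 + y3 >= 2
    y2 + 3y3 >= 4
    y1, y2, y3 >= 0

Solving the primal: x* = (9, 5.6667).
  primal value c^T x* = 40.6667.
Solving the dual: y* = (0.6667, 0, 1.3333).
  dual value b^T y* = 40.6667.
Strong duality: c^T x* = b^T y*. Confirmed.

40.6667


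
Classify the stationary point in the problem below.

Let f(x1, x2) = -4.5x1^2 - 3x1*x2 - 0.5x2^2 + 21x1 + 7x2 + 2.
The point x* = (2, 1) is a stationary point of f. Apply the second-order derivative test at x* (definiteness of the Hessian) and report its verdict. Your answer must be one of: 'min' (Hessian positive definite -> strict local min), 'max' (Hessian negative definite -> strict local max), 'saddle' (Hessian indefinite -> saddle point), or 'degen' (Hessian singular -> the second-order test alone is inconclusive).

Compute the Hessian H = grad^2 f:
  H = [[-9, -3], [-3, -1]]
Verify stationarity: grad f(x*) = H x* + g = (0, 0).
Eigenvalues of H: -10, 0.
H has a zero eigenvalue (singular; negative semidefinite but not definite), so H is neither positive definite, negative definite, nor indefinite. The second-order test alone is inconclusive -> degen.
(Indeed, f is constant along the null direction of H through x*, so x* is not a strict local extremum.)

degen


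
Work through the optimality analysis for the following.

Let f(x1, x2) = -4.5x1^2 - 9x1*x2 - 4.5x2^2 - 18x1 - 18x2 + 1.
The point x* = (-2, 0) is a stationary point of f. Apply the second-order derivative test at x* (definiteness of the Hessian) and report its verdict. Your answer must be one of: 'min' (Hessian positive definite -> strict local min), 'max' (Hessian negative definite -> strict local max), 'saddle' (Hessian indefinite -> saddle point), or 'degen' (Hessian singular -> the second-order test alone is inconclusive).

Compute the Hessian H = grad^2 f:
  H = [[-9, -9], [-9, -9]]
Verify stationarity: grad f(x*) = H x* + g = (0, 0).
Eigenvalues of H: -18, 0.
H has a zero eigenvalue (singular; negative semidefinite but not definite), so H is neither positive definite, negative definite, nor indefinite. The second-order test alone is inconclusive -> degen.
(Indeed, f is constant along the null direction of H through x*, so x* is not a strict local extremum.)

degen


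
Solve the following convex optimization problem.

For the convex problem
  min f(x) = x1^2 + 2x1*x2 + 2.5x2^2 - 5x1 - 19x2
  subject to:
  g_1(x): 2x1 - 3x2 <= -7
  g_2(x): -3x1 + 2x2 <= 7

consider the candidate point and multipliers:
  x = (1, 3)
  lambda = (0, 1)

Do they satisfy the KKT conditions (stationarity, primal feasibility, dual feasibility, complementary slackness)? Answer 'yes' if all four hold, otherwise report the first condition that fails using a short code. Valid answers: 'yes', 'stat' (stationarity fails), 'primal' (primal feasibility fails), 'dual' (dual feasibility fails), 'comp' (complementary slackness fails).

Gradient of f: grad f(x) = Q x + c = (3, -2)
Constraint values g_i(x) = a_i^T x - b_i:
  g_1((1, 3)) = 0
  g_2((1, 3)) = -4
Stationarity residual: grad f(x) + sum_i lambda_i a_i = (0, 0)
  -> stationarity OK
Primal feasibility (all g_i <= 0): OK
Dual feasibility (all lambda_i >= 0): OK
Complementary slackness (lambda_i * g_i(x) = 0 for all i): FAILS

Verdict: the first failing condition is complementary_slackness -> comp.

comp


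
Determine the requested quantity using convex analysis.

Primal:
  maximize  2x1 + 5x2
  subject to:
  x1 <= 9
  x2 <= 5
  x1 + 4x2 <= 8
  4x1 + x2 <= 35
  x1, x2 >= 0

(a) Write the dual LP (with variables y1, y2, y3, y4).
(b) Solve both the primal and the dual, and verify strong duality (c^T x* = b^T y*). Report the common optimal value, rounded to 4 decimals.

The standard primal-dual pair for 'max c^T x s.t. A x <= b, x >= 0' is:
  Dual:  min b^T y  s.t.  A^T y >= c,  y >= 0.

So the dual LP is:
  minimize  9y1 + 5y2 + 8y3 + 35y4
  subject to:
    y1 + y3 + 4y4 >= 2
    y2 + 4y3 + y4 >= 5
    y1, y2, y3, y4 >= 0

Solving the primal: x* = (8, 0).
  primal value c^T x* = 16.
Solving the dual: y* = (0, 0, 2, 0).
  dual value b^T y* = 16.
Strong duality: c^T x* = b^T y*. Confirmed.

16


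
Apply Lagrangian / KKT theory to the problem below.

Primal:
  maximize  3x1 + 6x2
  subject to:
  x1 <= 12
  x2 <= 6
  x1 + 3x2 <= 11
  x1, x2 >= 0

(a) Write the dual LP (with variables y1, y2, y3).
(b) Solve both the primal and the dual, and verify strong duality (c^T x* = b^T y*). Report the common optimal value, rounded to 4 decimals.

The standard primal-dual pair for 'max c^T x s.t. A x <= b, x >= 0' is:
  Dual:  min b^T y  s.t.  A^T y >= c,  y >= 0.

So the dual LP is:
  minimize  12y1 + 6y2 + 11y3
  subject to:
    y1 + y3 >= 3
    y2 + 3y3 >= 6
    y1, y2, y3 >= 0

Solving the primal: x* = (11, 0).
  primal value c^T x* = 33.
Solving the dual: y* = (0, 0, 3).
  dual value b^T y* = 33.
Strong duality: c^T x* = b^T y*. Confirmed.

33


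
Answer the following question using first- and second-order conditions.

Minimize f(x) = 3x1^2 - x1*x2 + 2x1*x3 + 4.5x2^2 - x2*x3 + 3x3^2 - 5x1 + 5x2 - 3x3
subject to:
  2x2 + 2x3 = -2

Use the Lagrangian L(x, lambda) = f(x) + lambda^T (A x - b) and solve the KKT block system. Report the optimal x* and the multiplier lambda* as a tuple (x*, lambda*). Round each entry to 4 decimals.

Form the Lagrangian:
  L(x, lambda) = (1/2) x^T Q x + c^T x + lambda^T (A x - b)
Stationarity (grad_x L = 0): Q x + c + A^T lambda = 0.
Primal feasibility: A x = b.

This gives the KKT block system:
  [ Q   A^T ] [ x     ]   [-c ]
  [ A    0  ] [ lambda ] = [ b ]

Solving the linear system:
  x*      = (0.7957, -0.7419, -0.2581)
  lambda* = (1.1075)
  f(x*)   = -2.3495

x* = (0.7957, -0.7419, -0.2581), lambda* = (1.1075)


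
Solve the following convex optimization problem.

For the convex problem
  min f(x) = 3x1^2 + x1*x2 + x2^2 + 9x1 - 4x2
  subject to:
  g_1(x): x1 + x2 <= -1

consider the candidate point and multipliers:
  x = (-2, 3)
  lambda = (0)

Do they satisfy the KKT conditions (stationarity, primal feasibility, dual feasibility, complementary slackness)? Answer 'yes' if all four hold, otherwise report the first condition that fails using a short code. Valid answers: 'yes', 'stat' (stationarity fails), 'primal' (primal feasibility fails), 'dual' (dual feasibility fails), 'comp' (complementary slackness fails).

Gradient of f: grad f(x) = Q x + c = (0, 0)
Constraint values g_i(x) = a_i^T x - b_i:
  g_1((-2, 3)) = 2
Stationarity residual: grad f(x) + sum_i lambda_i a_i = (0, 0)
  -> stationarity OK
Primal feasibility (all g_i <= 0): FAILS
Dual feasibility (all lambda_i >= 0): OK
Complementary slackness (lambda_i * g_i(x) = 0 for all i): OK

Verdict: the first failing condition is primal_feasibility -> primal.

primal


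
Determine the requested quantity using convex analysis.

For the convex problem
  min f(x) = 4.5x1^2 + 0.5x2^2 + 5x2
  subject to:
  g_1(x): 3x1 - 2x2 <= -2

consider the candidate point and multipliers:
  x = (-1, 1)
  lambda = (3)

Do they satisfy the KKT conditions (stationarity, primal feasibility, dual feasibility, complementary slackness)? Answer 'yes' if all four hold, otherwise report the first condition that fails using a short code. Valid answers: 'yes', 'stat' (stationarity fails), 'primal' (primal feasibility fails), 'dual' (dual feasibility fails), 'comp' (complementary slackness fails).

Gradient of f: grad f(x) = Q x + c = (-9, 6)
Constraint values g_i(x) = a_i^T x - b_i:
  g_1((-1, 1)) = -3
Stationarity residual: grad f(x) + sum_i lambda_i a_i = (0, 0)
  -> stationarity OK
Primal feasibility (all g_i <= 0): OK
Dual feasibility (all lambda_i >= 0): OK
Complementary slackness (lambda_i * g_i(x) = 0 for all i): FAILS

Verdict: the first failing condition is complementary_slackness -> comp.

comp


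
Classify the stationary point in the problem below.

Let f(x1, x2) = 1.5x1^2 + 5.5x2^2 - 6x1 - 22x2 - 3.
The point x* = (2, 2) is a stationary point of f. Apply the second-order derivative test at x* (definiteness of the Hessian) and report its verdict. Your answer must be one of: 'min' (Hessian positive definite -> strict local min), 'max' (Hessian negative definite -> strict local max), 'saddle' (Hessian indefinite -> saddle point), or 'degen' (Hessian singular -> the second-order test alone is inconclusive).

Compute the Hessian H = grad^2 f:
  H = [[3, 0], [0, 11]]
Verify stationarity: grad f(x*) = H x* + g = (0, 0).
Eigenvalues of H: 3, 11.
Both eigenvalues > 0, so H is positive definite -> x* is a strict local min.

min


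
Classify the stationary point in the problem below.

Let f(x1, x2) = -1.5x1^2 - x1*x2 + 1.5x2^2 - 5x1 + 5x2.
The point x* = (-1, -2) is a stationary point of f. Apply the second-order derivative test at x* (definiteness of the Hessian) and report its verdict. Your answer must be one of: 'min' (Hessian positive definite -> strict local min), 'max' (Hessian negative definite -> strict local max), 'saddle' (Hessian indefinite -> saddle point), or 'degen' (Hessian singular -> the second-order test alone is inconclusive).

Compute the Hessian H = grad^2 f:
  H = [[-3, -1], [-1, 3]]
Verify stationarity: grad f(x*) = H x* + g = (0, 0).
Eigenvalues of H: -3.1623, 3.1623.
Eigenvalues have mixed signs, so H is indefinite -> x* is a saddle point.

saddle


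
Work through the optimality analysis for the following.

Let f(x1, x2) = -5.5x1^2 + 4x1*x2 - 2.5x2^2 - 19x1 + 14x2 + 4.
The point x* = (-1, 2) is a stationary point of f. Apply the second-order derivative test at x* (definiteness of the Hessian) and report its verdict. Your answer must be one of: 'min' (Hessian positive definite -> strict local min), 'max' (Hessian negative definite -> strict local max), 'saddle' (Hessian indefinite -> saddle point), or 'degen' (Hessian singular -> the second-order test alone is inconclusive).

Compute the Hessian H = grad^2 f:
  H = [[-11, 4], [4, -5]]
Verify stationarity: grad f(x*) = H x* + g = (0, 0).
Eigenvalues of H: -13, -3.
Both eigenvalues < 0, so H is negative definite -> x* is a strict local max.

max


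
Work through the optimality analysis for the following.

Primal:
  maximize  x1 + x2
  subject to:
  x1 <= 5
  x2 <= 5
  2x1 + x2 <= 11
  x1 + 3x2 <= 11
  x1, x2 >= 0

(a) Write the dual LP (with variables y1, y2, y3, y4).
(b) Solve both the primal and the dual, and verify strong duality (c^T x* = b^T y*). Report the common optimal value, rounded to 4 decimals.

The standard primal-dual pair for 'max c^T x s.t. A x <= b, x >= 0' is:
  Dual:  min b^T y  s.t.  A^T y >= c,  y >= 0.

So the dual LP is:
  minimize  5y1 + 5y2 + 11y3 + 11y4
  subject to:
    y1 + 2y3 + y4 >= 1
    y2 + y3 + 3y4 >= 1
    y1, y2, y3, y4 >= 0

Solving the primal: x* = (4.4, 2.2).
  primal value c^T x* = 6.6.
Solving the dual: y* = (0, 0, 0.4, 0.2).
  dual value b^T y* = 6.6.
Strong duality: c^T x* = b^T y*. Confirmed.

6.6


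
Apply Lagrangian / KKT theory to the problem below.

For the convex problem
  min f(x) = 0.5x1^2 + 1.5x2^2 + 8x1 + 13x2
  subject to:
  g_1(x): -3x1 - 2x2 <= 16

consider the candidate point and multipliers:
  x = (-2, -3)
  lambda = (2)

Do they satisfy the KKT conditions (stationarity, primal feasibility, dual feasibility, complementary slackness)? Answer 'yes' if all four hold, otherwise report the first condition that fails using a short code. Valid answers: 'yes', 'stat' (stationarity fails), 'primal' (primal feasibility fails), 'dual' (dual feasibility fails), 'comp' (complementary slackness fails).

Gradient of f: grad f(x) = Q x + c = (6, 4)
Constraint values g_i(x) = a_i^T x - b_i:
  g_1((-2, -3)) = -4
Stationarity residual: grad f(x) + sum_i lambda_i a_i = (0, 0)
  -> stationarity OK
Primal feasibility (all g_i <= 0): OK
Dual feasibility (all lambda_i >= 0): OK
Complementary slackness (lambda_i * g_i(x) = 0 for all i): FAILS

Verdict: the first failing condition is complementary_slackness -> comp.

comp


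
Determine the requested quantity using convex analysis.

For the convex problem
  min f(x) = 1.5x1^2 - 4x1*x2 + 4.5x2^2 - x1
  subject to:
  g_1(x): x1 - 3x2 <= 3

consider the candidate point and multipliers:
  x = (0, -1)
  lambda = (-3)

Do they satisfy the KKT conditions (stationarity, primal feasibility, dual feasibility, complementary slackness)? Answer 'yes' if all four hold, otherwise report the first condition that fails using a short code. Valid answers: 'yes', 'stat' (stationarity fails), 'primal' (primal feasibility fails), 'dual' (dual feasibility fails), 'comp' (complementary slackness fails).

Gradient of f: grad f(x) = Q x + c = (3, -9)
Constraint values g_i(x) = a_i^T x - b_i:
  g_1((0, -1)) = 0
Stationarity residual: grad f(x) + sum_i lambda_i a_i = (0, 0)
  -> stationarity OK
Primal feasibility (all g_i <= 0): OK
Dual feasibility (all lambda_i >= 0): FAILS
Complementary slackness (lambda_i * g_i(x) = 0 for all i): OK

Verdict: the first failing condition is dual_feasibility -> dual.

dual


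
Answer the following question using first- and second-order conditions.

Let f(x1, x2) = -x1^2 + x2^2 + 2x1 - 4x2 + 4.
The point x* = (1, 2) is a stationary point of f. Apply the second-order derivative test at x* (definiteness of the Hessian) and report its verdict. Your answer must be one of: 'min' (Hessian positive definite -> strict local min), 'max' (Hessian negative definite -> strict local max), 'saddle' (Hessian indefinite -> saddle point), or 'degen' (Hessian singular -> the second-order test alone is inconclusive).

Compute the Hessian H = grad^2 f:
  H = [[-2, 0], [0, 2]]
Verify stationarity: grad f(x*) = H x* + g = (0, 0).
Eigenvalues of H: -2, 2.
Eigenvalues have mixed signs, so H is indefinite -> x* is a saddle point.

saddle


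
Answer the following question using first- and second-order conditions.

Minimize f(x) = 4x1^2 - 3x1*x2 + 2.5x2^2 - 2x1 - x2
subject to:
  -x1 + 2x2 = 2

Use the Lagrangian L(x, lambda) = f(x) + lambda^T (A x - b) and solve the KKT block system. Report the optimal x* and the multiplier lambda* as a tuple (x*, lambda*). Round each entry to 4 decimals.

Form the Lagrangian:
  L(x, lambda) = (1/2) x^T Q x + c^T x + lambda^T (A x - b)
Stationarity (grad_x L = 0): Q x + c + A^T lambda = 0.
Primal feasibility: A x = b.

This gives the KKT block system:
  [ Q   A^T ] [ x     ]   [-c ]
  [ A    0  ] [ lambda ] = [ b ]

Solving the linear system:
  x*      = (0.48, 1.24)
  lambda* = (-1.88)
  f(x*)   = 0.78

x* = (0.48, 1.24), lambda* = (-1.88)


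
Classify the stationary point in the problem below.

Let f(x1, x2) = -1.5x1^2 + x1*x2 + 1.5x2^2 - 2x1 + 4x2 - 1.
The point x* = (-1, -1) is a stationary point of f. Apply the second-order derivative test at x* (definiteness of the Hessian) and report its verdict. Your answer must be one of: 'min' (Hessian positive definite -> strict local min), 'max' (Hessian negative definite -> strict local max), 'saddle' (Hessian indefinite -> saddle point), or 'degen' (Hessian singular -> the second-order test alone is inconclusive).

Compute the Hessian H = grad^2 f:
  H = [[-3, 1], [1, 3]]
Verify stationarity: grad f(x*) = H x* + g = (0, 0).
Eigenvalues of H: -3.1623, 3.1623.
Eigenvalues have mixed signs, so H is indefinite -> x* is a saddle point.

saddle


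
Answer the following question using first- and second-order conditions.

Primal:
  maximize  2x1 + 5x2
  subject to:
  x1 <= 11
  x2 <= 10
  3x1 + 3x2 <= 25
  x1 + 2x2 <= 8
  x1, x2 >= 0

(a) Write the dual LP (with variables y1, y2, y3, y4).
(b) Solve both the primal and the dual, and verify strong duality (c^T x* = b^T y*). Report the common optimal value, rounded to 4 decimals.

The standard primal-dual pair for 'max c^T x s.t. A x <= b, x >= 0' is:
  Dual:  min b^T y  s.t.  A^T y >= c,  y >= 0.

So the dual LP is:
  minimize  11y1 + 10y2 + 25y3 + 8y4
  subject to:
    y1 + 3y3 + y4 >= 2
    y2 + 3y3 + 2y4 >= 5
    y1, y2, y3, y4 >= 0

Solving the primal: x* = (0, 4).
  primal value c^T x* = 20.
Solving the dual: y* = (0, 0, 0, 2.5).
  dual value b^T y* = 20.
Strong duality: c^T x* = b^T y*. Confirmed.

20


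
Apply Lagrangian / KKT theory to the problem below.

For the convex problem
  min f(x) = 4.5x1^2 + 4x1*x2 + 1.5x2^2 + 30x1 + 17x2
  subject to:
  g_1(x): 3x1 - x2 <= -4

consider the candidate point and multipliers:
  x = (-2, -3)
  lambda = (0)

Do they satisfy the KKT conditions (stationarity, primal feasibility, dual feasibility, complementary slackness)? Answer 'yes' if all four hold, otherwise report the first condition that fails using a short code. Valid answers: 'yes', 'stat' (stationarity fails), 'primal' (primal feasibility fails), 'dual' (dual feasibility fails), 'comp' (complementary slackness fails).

Gradient of f: grad f(x) = Q x + c = (0, 0)
Constraint values g_i(x) = a_i^T x - b_i:
  g_1((-2, -3)) = 1
Stationarity residual: grad f(x) + sum_i lambda_i a_i = (0, 0)
  -> stationarity OK
Primal feasibility (all g_i <= 0): FAILS
Dual feasibility (all lambda_i >= 0): OK
Complementary slackness (lambda_i * g_i(x) = 0 for all i): OK

Verdict: the first failing condition is primal_feasibility -> primal.

primal


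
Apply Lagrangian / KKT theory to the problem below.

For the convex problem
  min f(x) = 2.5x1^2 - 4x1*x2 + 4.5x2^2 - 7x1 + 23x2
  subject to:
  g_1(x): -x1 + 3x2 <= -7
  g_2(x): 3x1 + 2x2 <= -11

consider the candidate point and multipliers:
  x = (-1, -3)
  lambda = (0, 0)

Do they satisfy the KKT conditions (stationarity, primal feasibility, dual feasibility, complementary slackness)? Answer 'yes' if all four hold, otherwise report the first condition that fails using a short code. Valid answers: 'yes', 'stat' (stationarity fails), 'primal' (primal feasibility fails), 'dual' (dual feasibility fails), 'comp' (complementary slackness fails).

Gradient of f: grad f(x) = Q x + c = (0, 0)
Constraint values g_i(x) = a_i^T x - b_i:
  g_1((-1, -3)) = -1
  g_2((-1, -3)) = 2
Stationarity residual: grad f(x) + sum_i lambda_i a_i = (0, 0)
  -> stationarity OK
Primal feasibility (all g_i <= 0): FAILS
Dual feasibility (all lambda_i >= 0): OK
Complementary slackness (lambda_i * g_i(x) = 0 for all i): OK

Verdict: the first failing condition is primal_feasibility -> primal.

primal


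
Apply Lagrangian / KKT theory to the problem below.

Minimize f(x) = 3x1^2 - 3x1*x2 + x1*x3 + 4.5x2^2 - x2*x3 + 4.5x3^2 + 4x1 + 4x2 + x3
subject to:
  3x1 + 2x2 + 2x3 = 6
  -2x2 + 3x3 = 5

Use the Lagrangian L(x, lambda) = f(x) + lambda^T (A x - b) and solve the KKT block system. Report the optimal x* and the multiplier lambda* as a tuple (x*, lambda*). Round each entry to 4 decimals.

Form the Lagrangian:
  L(x, lambda) = (1/2) x^T Q x + c^T x + lambda^T (A x - b)
Stationarity (grad_x L = 0): Q x + c + A^T lambda = 0.
Primal feasibility: A x = b.

This gives the KKT block system:
  [ Q   A^T ] [ x     ]   [-c ]
  [ A    0  ] [ lambda ] = [ b ]

Solving the linear system:
  x*      = (0.8295, 0.0534, 1.7023)
  lambda* = (-3.5064, -3.3613)
  f(x*)   = 21.5394

x* = (0.8295, 0.0534, 1.7023), lambda* = (-3.5064, -3.3613)


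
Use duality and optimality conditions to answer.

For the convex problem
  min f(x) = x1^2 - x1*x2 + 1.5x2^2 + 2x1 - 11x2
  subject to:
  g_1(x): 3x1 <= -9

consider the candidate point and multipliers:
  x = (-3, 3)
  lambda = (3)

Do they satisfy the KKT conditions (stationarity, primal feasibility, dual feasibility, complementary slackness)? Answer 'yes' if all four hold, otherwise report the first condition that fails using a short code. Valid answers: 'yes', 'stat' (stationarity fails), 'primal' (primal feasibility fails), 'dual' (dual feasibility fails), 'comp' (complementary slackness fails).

Gradient of f: grad f(x) = Q x + c = (-7, 1)
Constraint values g_i(x) = a_i^T x - b_i:
  g_1((-3, 3)) = 0
Stationarity residual: grad f(x) + sum_i lambda_i a_i = (2, 1)
  -> stationarity FAILS
Primal feasibility (all g_i <= 0): OK
Dual feasibility (all lambda_i >= 0): OK
Complementary slackness (lambda_i * g_i(x) = 0 for all i): OK

Verdict: the first failing condition is stationarity -> stat.

stat


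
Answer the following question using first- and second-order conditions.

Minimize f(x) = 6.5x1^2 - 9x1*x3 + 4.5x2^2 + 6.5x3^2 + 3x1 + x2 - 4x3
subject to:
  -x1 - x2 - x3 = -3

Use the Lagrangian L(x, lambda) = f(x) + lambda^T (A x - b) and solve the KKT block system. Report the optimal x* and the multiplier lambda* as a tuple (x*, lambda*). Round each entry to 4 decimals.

Form the Lagrangian:
  L(x, lambda) = (1/2) x^T Q x + c^T x + lambda^T (A x - b)
Stationarity (grad_x L = 0): Q x + c + A^T lambda = 0.
Primal feasibility: A x = b.

This gives the KKT block system:
  [ Q   A^T ] [ x     ]   [-c ]
  [ A    0  ] [ lambda ] = [ b ]

Solving the linear system:
  x*      = (1.1364, 0.4091, 1.4545)
  lambda* = (4.6818)
  f(x*)   = 6.0227

x* = (1.1364, 0.4091, 1.4545), lambda* = (4.6818)


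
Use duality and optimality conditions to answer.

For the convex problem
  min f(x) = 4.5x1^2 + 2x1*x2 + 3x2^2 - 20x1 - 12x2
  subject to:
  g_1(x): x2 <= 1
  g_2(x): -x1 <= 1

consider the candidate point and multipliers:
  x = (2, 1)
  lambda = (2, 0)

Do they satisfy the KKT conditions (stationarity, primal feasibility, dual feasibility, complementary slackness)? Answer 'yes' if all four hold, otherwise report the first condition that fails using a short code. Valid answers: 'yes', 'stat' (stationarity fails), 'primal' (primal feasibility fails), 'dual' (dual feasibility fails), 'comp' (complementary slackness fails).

Gradient of f: grad f(x) = Q x + c = (0, -2)
Constraint values g_i(x) = a_i^T x - b_i:
  g_1((2, 1)) = 0
  g_2((2, 1)) = -3
Stationarity residual: grad f(x) + sum_i lambda_i a_i = (0, 0)
  -> stationarity OK
Primal feasibility (all g_i <= 0): OK
Dual feasibility (all lambda_i >= 0): OK
Complementary slackness (lambda_i * g_i(x) = 0 for all i): OK

Verdict: yes, KKT holds.

yes


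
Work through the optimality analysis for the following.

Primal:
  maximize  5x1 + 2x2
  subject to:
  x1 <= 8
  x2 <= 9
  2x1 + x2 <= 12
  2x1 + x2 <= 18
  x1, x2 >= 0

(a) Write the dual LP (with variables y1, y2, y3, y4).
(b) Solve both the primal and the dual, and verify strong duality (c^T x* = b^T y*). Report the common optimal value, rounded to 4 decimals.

The standard primal-dual pair for 'max c^T x s.t. A x <= b, x >= 0' is:
  Dual:  min b^T y  s.t.  A^T y >= c,  y >= 0.

So the dual LP is:
  minimize  8y1 + 9y2 + 12y3 + 18y4
  subject to:
    y1 + 2y3 + 2y4 >= 5
    y2 + y3 + y4 >= 2
    y1, y2, y3, y4 >= 0

Solving the primal: x* = (6, 0).
  primal value c^T x* = 30.
Solving the dual: y* = (0, 0, 2.5, 0).
  dual value b^T y* = 30.
Strong duality: c^T x* = b^T y*. Confirmed.

30


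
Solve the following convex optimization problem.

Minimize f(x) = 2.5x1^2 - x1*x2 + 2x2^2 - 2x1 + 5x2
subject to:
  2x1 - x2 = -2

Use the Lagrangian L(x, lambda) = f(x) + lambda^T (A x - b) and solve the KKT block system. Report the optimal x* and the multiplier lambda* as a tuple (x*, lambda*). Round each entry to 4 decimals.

Form the Lagrangian:
  L(x, lambda) = (1/2) x^T Q x + c^T x + lambda^T (A x - b)
Stationarity (grad_x L = 0): Q x + c + A^T lambda = 0.
Primal feasibility: A x = b.

This gives the KKT block system:
  [ Q   A^T ] [ x     ]   [-c ]
  [ A    0  ] [ lambda ] = [ b ]

Solving the linear system:
  x*      = (-1.2941, -0.5882)
  lambda* = (3.9412)
  f(x*)   = 3.7647

x* = (-1.2941, -0.5882), lambda* = (3.9412)


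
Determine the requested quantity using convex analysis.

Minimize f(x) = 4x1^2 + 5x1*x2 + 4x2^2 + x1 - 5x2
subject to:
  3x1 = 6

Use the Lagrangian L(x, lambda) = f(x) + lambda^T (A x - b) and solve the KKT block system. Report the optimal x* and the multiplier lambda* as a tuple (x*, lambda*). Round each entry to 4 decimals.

Form the Lagrangian:
  L(x, lambda) = (1/2) x^T Q x + c^T x + lambda^T (A x - b)
Stationarity (grad_x L = 0): Q x + c + A^T lambda = 0.
Primal feasibility: A x = b.

This gives the KKT block system:
  [ Q   A^T ] [ x     ]   [-c ]
  [ A    0  ] [ lambda ] = [ b ]

Solving the linear system:
  x*      = (2, -0.625)
  lambda* = (-4.625)
  f(x*)   = 16.4375

x* = (2, -0.625), lambda* = (-4.625)


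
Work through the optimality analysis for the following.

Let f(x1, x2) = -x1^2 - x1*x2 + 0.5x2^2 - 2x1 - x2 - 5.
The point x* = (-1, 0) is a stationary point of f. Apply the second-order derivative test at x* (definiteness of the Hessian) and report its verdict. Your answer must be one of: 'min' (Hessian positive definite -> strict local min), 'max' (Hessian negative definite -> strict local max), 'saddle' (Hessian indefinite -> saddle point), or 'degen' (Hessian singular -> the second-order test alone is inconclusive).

Compute the Hessian H = grad^2 f:
  H = [[-2, -1], [-1, 1]]
Verify stationarity: grad f(x*) = H x* + g = (0, 0).
Eigenvalues of H: -2.3028, 1.3028.
Eigenvalues have mixed signs, so H is indefinite -> x* is a saddle point.

saddle


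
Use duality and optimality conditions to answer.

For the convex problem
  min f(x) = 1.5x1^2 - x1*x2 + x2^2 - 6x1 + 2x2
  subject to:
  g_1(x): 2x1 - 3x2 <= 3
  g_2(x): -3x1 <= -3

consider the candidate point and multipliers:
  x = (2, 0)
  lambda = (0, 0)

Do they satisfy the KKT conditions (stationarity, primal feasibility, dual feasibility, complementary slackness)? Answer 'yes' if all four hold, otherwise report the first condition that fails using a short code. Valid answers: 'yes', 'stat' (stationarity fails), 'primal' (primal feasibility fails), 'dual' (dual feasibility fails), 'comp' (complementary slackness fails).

Gradient of f: grad f(x) = Q x + c = (0, 0)
Constraint values g_i(x) = a_i^T x - b_i:
  g_1((2, 0)) = 1
  g_2((2, 0)) = -3
Stationarity residual: grad f(x) + sum_i lambda_i a_i = (0, 0)
  -> stationarity OK
Primal feasibility (all g_i <= 0): FAILS
Dual feasibility (all lambda_i >= 0): OK
Complementary slackness (lambda_i * g_i(x) = 0 for all i): OK

Verdict: the first failing condition is primal_feasibility -> primal.

primal


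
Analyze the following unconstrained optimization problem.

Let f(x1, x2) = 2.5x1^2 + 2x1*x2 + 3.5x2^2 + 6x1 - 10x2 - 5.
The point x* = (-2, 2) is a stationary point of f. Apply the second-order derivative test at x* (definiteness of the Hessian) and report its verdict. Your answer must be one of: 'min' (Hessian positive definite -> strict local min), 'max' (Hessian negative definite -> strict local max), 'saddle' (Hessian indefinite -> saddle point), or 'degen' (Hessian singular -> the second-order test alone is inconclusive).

Compute the Hessian H = grad^2 f:
  H = [[5, 2], [2, 7]]
Verify stationarity: grad f(x*) = H x* + g = (0, 0).
Eigenvalues of H: 3.7639, 8.2361.
Both eigenvalues > 0, so H is positive definite -> x* is a strict local min.

min


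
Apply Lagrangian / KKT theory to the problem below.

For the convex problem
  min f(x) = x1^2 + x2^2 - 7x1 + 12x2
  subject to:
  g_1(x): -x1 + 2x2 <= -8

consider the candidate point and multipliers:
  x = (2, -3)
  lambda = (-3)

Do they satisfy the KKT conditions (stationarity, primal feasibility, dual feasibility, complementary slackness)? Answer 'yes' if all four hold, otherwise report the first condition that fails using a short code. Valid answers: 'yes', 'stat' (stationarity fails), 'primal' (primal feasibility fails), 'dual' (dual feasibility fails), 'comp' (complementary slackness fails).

Gradient of f: grad f(x) = Q x + c = (-3, 6)
Constraint values g_i(x) = a_i^T x - b_i:
  g_1((2, -3)) = 0
Stationarity residual: grad f(x) + sum_i lambda_i a_i = (0, 0)
  -> stationarity OK
Primal feasibility (all g_i <= 0): OK
Dual feasibility (all lambda_i >= 0): FAILS
Complementary slackness (lambda_i * g_i(x) = 0 for all i): OK

Verdict: the first failing condition is dual_feasibility -> dual.

dual


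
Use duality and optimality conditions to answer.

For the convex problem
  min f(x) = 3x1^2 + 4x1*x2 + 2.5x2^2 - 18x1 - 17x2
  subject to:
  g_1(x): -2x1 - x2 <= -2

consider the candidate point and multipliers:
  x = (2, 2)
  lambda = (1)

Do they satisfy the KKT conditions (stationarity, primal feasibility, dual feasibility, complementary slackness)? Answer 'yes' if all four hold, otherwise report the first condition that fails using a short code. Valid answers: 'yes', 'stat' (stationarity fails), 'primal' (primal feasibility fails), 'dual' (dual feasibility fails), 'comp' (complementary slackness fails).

Gradient of f: grad f(x) = Q x + c = (2, 1)
Constraint values g_i(x) = a_i^T x - b_i:
  g_1((2, 2)) = -4
Stationarity residual: grad f(x) + sum_i lambda_i a_i = (0, 0)
  -> stationarity OK
Primal feasibility (all g_i <= 0): OK
Dual feasibility (all lambda_i >= 0): OK
Complementary slackness (lambda_i * g_i(x) = 0 for all i): FAILS

Verdict: the first failing condition is complementary_slackness -> comp.

comp
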